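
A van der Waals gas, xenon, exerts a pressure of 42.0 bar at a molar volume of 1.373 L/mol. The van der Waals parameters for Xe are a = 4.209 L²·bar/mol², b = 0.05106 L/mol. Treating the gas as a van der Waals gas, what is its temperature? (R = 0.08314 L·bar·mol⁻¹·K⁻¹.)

T ≈ 703.3 K

T = (P + a/V_m²)(V_m − b)/R
P + a/V_m² = 42.0 + 4.209/(1.373)² = 44.233 bar
V_m − b = 1.373 − 0.05106 = 1.3219 L/mol
T = (44.233)(1.3219)/0.08314 = 703.3 K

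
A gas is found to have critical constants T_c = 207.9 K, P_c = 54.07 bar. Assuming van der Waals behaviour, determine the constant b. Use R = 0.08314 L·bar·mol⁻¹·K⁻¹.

From T_c = 8a/(27Rb) and P_c = a/(27b²): b = R T_c/(8 P_c).
b = (0.08314)(207.9)/(8×54.07) = 17.285/432.56 = 0.03996 L/mol

b ≈ 0.03996 L/mol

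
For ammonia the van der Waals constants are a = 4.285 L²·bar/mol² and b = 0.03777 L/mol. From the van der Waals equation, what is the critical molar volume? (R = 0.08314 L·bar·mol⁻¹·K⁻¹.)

V_m,c ≈ 0.1133 L/mol

For a van der Waals gas, V_m,c = 3b.
V_m,c = 3×0.03777 = 0.1133 L/mol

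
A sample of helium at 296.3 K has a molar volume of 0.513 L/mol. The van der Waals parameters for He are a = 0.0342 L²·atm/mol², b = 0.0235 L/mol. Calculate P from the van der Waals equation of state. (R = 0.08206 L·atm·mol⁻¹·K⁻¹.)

P ≈ 49.54 atm

P = RT/(V_m − b) − a/V_m²
RT/(V_m − b) = (0.08206)(296.3)/(0.513 − 0.0235) = 24.314/0.48950 = 49.671 atm
a/V_m² = 0.0342/(0.513)² = 0.12995 atm
P = 49.671 − 0.12995 = 49.54 atm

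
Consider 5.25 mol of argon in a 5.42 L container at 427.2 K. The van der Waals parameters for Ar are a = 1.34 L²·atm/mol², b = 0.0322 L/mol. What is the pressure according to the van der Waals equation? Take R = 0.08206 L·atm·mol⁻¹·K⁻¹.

P = nRT/(V − nb) − a n²/V²
nRT/(V − nb) = (5.25)(0.08206)(427.2)/(5.42 − 5.25×0.0322) = 184.04/5.2510 = 35.049 atm
a n²/V² = (1.34)(5.25)²/(5.42)² = 1.2573 atm
P = 35.049 − 1.2573 = 33.79 atm

P ≈ 33.79 atm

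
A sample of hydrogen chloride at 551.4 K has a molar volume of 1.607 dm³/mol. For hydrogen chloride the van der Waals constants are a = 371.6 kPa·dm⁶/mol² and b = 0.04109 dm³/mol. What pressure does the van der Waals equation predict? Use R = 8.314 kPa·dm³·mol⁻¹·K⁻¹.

P = RT/(V_m − b) − a/V_m²
RT/(V_m − b) = (8.314)(551.4)/(1.607 − 0.04109) = 4584.3/1.5659 = 2927.6 kPa
a/V_m² = 371.6/(1.607)² = 143.89 kPa
P = 2927.6 − 143.89 = 2784 kPa

P ≈ 2784 kPa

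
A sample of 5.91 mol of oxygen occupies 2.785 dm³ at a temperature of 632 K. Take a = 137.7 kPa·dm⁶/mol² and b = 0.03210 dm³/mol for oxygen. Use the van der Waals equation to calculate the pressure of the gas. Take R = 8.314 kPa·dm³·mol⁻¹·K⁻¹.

P ≈ 11345 kPa

P = nRT/(V − nb) − a n²/V²
nRT/(V − nb) = (5.91)(8.314)(632)/(2.785 − 5.91×0.03210) = 31054/2.5953 = 11965 kPa
a n²/V² = (137.7)(5.91)²/(2.785)² = 620.10 kPa
P = 11965 − 620.10 = 11345 kPa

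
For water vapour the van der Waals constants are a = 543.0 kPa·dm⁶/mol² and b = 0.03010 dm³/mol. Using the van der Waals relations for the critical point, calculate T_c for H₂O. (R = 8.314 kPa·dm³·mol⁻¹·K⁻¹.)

For a van der Waals gas, T_c = 8a/(27Rb).
T_c = 8×543.0/(27×8.314×0.03010) = 4344.0/6.7568 = 642.9 K

T_c ≈ 642.9 K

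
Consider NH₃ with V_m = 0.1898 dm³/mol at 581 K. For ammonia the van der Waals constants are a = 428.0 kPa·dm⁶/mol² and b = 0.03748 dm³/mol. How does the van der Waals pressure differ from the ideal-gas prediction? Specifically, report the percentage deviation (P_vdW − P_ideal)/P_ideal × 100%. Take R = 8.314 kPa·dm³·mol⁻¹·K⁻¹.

-22.08 %

Ideal: P_ideal = RT/V_m = (8.314)(581)/0.1898 = 25450.1 kPa
vdW: P = RT/(V_m − b) − a/V_m² = 4830.43/0.152320 − 428.0/0.0360240 = 31712.4 − 11881.0 = 19831.4 kPa
% deviation = (19831.4 − 25450.1)/25450.1 × 100% = -22.08%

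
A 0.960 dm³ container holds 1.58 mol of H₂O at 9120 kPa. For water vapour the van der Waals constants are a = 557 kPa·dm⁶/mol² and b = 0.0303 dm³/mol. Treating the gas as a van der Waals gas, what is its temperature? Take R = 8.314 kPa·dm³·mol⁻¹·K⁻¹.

T ≈ 738.0 K

T = (P + a n²/V²)(V − nb)/(nR)
P + a n²/V² = 9120 + (557)(1.58)²/(0.960)² = 10629 kPa
V − nb = 0.960 − (1.58)(0.0303) = 0.91213 dm³
T = (10629)(0.91213)/((1.58)(8.314)) = 738.0 K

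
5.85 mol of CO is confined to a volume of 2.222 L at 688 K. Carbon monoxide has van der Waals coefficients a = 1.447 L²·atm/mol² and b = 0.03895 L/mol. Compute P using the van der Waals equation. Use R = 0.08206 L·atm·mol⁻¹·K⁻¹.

P = nRT/(V − nb) − a n²/V²
nRT/(V − nb) = (5.85)(0.08206)(688)/(2.222 − 5.85×0.03895) = 330.28/1.9941 = 165.63 atm
a n²/V² = (1.447)(5.85)²/(2.222)² = 10.030 atm
P = 165.63 − 10.030 = 155.6 atm

P ≈ 155.6 atm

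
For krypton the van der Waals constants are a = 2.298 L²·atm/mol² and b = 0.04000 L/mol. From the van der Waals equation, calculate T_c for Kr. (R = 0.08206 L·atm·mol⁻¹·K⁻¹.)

T_c ≈ 207.4 K

For a van der Waals gas, T_c = 8a/(27Rb).
T_c = 8×2.298/(27×0.08206×0.04000) = 18.384/0.088625 = 207.4 K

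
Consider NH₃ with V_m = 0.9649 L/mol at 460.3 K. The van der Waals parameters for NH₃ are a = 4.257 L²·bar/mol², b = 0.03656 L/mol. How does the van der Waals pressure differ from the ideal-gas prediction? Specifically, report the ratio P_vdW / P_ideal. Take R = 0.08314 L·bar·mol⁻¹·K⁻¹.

P_vdW / P_ideal ≈ 0.9241

Ideal: P_ideal = RT/V_m = (0.08314)(460.3)/0.9649 = 39.6615 bar
vdW: P = RT/(V_m − b) − a/V_m² = 38.2693/0.928340 − 4.257/0.931032 = 41.2234 − 4.57235 = 36.6511 bar
Ratio = 36.6511/39.6615 = 0.9241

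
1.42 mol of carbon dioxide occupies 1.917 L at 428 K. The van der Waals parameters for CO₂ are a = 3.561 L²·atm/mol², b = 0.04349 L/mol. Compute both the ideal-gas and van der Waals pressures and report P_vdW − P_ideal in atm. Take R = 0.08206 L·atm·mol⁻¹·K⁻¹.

Ideal: P_ideal = nRT/V = (1.42)(0.08206)(428)/1.917 = 26.0161 atm
vdW: P = nRT/(V − nb) − a n²/V² = 49.8728/1.85524 − 7.18040/3.67489 = 26.8821 − 1.95391 = 24.9282 atm
ΔP = 24.9282 − 26.0161 = -1.088 atm

ΔP ≈ -1.088 atm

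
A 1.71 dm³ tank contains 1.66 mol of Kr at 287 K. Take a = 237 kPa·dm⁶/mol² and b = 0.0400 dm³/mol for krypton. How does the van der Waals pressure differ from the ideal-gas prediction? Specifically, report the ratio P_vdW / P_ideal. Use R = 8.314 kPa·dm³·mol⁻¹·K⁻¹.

P_vdW / P_ideal ≈ 0.9440

Ideal: P_ideal = nRT/V = (1.66)(8.314)(287)/1.71 = 2316.35 kPa
vdW: P = nRT/(V − nb) − a n²/V² = 3960.96/1.64360 − 653.077/2.92410 = 2409.93 − 223.343 = 2186.59 kPa
Ratio = 2186.59/2316.35 = 0.9440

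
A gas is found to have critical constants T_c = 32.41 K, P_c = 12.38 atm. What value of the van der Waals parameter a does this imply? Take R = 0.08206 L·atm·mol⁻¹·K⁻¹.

From T_c = 8a/(27Rb) and P_c = a/(27b²): a = 27 R² T_c²/(64 P_c).
a = 27×(0.08206)²×(32.41)²/(64×12.38) = 190.98/792.32 = 0.2410 L²·atm/mol²

a ≈ 0.2410 L²·atm/mol²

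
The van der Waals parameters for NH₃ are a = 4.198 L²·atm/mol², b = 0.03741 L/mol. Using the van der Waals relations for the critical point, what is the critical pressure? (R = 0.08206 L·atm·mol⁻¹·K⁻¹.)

P_c ≈ 111.1 atm

For a van der Waals gas, P_c = a/(27b²).
P_c = 4.198/(27×(0.03741)²) = 4.198/0.037787 = 111.1 atm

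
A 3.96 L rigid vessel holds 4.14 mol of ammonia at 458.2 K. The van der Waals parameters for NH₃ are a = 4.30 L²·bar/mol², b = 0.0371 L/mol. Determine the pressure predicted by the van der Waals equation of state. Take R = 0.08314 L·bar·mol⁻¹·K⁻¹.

P = nRT/(V − nb) − a n²/V²
nRT/(V − nb) = (4.14)(0.08314)(458.2)/(3.96 − 4.14×0.0371) = 157.71/3.8064 = 41.433 bar
a n²/V² = (4.30)(4.14)²/(3.96)² = 4.6998 bar
P = 41.433 − 4.6998 = 36.73 bar

P ≈ 36.73 bar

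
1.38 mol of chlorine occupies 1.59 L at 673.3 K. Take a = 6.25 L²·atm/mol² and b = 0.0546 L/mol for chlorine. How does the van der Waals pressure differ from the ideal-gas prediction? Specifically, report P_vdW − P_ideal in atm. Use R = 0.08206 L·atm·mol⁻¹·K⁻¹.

ΔP ≈ -2.323 atm

Ideal: P_ideal = nRT/V = (1.38)(0.08206)(673.3)/1.59 = 47.9537 atm
vdW: P = nRT/(V − nb) − a n²/V² = 76.2464/1.51465 − 11.9025/2.52810 = 50.3393 − 4.70808 = 45.6312 atm
ΔP = 45.6312 − 47.9537 = -2.323 atm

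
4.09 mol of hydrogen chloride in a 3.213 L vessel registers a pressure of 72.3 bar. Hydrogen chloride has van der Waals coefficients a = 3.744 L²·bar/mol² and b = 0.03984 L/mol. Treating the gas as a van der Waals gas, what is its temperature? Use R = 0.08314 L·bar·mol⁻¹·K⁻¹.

T ≈ 702.9 K

T = (P + a n²/V²)(V − nb)/(nR)
P + a n²/V² = 72.3 + (3.744)(4.09)²/(3.213)² = 78.367 bar
V − nb = 3.213 − (4.09)(0.03984) = 3.0501 L
T = (78.367)(3.0501)/((4.09)(0.08314)) = 702.9 K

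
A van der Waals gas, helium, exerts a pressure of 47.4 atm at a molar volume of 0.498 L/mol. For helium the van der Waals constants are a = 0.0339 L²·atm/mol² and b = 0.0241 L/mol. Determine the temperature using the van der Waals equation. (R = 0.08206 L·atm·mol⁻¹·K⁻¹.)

T ≈ 274.5 K

T = (P + a/V_m²)(V_m − b)/R
P + a/V_m² = 47.4 + 0.0339/(0.498)² = 47.537 atm
V_m − b = 0.498 − 0.0241 = 0.47390 L/mol
T = (47.537)(0.47390)/0.08206 = 274.5 K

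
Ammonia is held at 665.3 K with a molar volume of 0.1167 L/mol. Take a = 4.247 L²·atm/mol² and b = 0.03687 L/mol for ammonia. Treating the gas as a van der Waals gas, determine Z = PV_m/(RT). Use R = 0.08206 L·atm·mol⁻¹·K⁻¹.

P = RT/(V_m − b) − a/V_m² = (0.08206)(665.3)/(0.1167 − 0.03687) − 4.247/(0.1167)²
  = 54.595/0.079830 − 311.85 = 683.89 − 311.85 = 372.04 atm
Z = PV_m/(RT) = (372.04)(0.1167)/((0.08206)(665.3)) = 43.417/54.595 = 0.7953

Z ≈ 0.7953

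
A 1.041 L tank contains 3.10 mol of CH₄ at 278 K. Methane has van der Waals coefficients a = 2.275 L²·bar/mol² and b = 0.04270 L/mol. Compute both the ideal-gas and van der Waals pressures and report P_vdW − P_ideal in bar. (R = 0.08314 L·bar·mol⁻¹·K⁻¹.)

ΔP ≈ -10.15 bar

Ideal: P_ideal = nRT/V = (3.10)(0.08314)(278)/1.041 = 68.8281 bar
vdW: P = nRT/(V − nb) − a n²/V² = 71.6501/0.908630 − 21.8628/1.08368 = 78.8551 − 20.1746 = 58.6805 bar
ΔP = 58.6805 − 68.8281 = -10.15 bar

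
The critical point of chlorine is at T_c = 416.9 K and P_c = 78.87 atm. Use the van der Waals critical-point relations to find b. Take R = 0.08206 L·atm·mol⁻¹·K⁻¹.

b ≈ 0.05422 L/mol

From T_c = 8a/(27Rb) and P_c = a/(27b²): b = R T_c/(8 P_c).
b = (0.08206)(416.9)/(8×78.87) = 34.211/630.96 = 0.05422 L/mol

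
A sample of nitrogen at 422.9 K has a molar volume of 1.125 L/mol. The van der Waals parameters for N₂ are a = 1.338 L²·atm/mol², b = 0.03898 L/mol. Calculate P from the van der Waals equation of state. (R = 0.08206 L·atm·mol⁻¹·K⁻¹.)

P ≈ 30.90 atm

P = RT/(V_m − b) − a/V_m²
RT/(V_m − b) = (0.08206)(422.9)/(1.125 − 0.03898) = 34.703/1.0860 = 31.955 atm
a/V_m² = 1.338/(1.125)² = 1.0572 atm
P = 31.955 − 1.0572 = 30.90 atm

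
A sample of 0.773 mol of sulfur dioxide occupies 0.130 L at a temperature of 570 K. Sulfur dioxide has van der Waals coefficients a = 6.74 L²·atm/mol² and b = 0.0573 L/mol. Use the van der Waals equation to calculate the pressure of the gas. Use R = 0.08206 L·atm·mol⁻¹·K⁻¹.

P ≈ 183.6 atm

P = nRT/(V − nb) − a n²/V²
nRT/(V − nb) = (0.773)(0.08206)(570)/(0.130 − 0.773×0.0573) = 36.156/0.085707 = 421.86 atm
a n²/V² = (6.74)(0.773)²/(0.130)² = 238.30 atm
P = 421.86 − 238.30 = 183.6 atm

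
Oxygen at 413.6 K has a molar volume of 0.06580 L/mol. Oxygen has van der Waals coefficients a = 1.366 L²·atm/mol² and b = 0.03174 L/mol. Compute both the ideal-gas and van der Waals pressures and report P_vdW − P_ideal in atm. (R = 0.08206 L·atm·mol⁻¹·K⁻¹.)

ΔP ≈ 165.2 atm

Ideal: P_ideal = RT/V_m = (0.08206)(413.6)/0.06580 = 515.806 atm
vdW: P = RT/(V_m − b) − a/V_m² = 33.9400/0.0340600 − 1.366/0.00432964 = 996.477 − 315.500 = 680.977 atm
ΔP = 680.977 − 515.806 = 165.2 atm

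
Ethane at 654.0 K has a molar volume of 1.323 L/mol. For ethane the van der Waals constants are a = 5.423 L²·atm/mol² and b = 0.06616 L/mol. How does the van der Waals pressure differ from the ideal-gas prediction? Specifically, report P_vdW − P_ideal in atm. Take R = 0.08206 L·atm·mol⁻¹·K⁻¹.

Ideal: P_ideal = RT/V_m = (0.08206)(654.0)/1.323 = 40.5648 atm
vdW: P = RT/(V_m − b) − a/V_m² = 53.6672/1.25684 − 5.423/1.75033 = 42.7001 − 3.09827 = 39.6018 atm
ΔP = 39.6018 − 40.5648 = -0.963 atm

ΔP ≈ -0.963 atm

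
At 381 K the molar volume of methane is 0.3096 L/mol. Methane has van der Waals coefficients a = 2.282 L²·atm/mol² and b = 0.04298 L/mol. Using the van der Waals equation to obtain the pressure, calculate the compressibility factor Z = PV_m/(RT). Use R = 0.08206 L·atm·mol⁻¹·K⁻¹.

P = RT/(V_m − b) − a/V_m² = (0.08206)(381)/(0.3096 − 0.04298) − 2.282/(0.3096)²
  = 31.265/0.26662 − 23.807 = 117.26 − 23.807 = 93.45 atm
Z = PV_m/(RT) = (93.45)(0.3096)/((0.08206)(381)) = 28.932/31.265 = 0.9254

Z ≈ 0.9254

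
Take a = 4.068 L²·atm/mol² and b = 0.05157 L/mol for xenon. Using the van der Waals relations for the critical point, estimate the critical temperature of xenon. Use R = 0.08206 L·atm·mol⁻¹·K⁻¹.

T_c ≈ 284.8 K

For a van der Waals gas, T_c = 8a/(27Rb).
T_c = 8×4.068/(27×0.08206×0.05157) = 32.544/0.11426 = 284.8 K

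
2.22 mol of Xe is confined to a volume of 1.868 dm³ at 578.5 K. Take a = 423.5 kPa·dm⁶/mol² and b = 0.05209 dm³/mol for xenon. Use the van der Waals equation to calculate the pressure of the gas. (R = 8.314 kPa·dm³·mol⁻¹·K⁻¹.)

P ≈ 5495 kPa

P = nRT/(V − nb) − a n²/V²
nRT/(V − nb) = (2.22)(8.314)(578.5)/(1.868 − 2.22×0.05209) = 10677/1.7524 = 6092.8 kPa
a n²/V² = (423.5)(2.22)²/(1.868)² = 598.14 kPa
P = 6092.8 − 598.14 = 5495 kPa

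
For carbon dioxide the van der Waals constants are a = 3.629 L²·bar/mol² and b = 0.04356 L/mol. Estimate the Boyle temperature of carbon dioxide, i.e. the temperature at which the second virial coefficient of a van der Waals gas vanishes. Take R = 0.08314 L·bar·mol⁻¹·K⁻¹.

T_B ≈ 1002 K

For a van der Waals gas the second virial coefficient B₂ = b − a/(RT) vanishes at T_B = a/(Rb).
T_B = 3.629/(0.08314×0.04356) = 3.629/0.0036216 = 1002 K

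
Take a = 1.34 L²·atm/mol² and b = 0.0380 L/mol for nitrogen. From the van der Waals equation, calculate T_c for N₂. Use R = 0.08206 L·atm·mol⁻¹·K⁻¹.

T_c ≈ 127.3 K

For a van der Waals gas, T_c = 8a/(27Rb).
T_c = 8×1.34/(27×0.08206×0.0380) = 10.720/0.084194 = 127.3 K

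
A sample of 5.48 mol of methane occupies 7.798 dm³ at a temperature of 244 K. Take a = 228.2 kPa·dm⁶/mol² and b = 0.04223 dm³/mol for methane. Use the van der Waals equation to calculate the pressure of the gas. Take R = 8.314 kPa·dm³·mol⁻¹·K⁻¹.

P ≈ 1357 kPa

P = nRT/(V − nb) − a n²/V²
nRT/(V − nb) = (5.48)(8.314)(244)/(7.798 − 5.48×0.04223) = 11117/7.5666 = 1469.2 kPa
a n²/V² = (228.2)(5.48)²/(7.798)² = 112.70 kPa
P = 1469.2 − 112.70 = 1357 kPa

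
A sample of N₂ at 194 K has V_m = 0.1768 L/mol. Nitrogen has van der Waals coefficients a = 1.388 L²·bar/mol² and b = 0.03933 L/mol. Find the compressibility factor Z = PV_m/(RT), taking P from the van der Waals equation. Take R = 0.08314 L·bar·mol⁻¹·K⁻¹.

Z ≈ 0.7994

P = RT/(V_m − b) − a/V_m² = (0.08314)(194)/(0.1768 − 0.03933) − 1.388/(0.1768)²
  = 16.129/0.13747 − 44.404 = 117.33 − 44.404 = 72.93 bar
Z = PV_m/(RT) = (72.93)(0.1768)/((0.08314)(194)) = 12.894/16.129 = 0.7994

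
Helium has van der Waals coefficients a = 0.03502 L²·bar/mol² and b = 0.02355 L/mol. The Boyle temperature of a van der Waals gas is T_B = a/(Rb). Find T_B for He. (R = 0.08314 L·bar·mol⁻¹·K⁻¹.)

T_B ≈ 17.89 K

For a van der Waals gas the second virial coefficient B₂ = b − a/(RT) vanishes at T_B = a/(Rb).
T_B = 0.03502/(0.08314×0.02355) = 0.03502/0.0019579 = 17.89 K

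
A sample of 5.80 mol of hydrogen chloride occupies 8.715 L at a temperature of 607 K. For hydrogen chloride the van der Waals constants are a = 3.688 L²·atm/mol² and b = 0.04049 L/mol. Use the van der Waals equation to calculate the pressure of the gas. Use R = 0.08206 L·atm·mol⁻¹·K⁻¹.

P = nRT/(V − nb) − a n²/V²
nRT/(V − nb) = (5.80)(0.08206)(607)/(8.715 − 5.80×0.04049) = 288.90/8.4802 = 34.068 atm
a n²/V² = (3.688)(5.80)²/(8.715)² = 1.6335 atm
P = 34.068 − 1.6335 = 32.43 atm

P ≈ 32.43 atm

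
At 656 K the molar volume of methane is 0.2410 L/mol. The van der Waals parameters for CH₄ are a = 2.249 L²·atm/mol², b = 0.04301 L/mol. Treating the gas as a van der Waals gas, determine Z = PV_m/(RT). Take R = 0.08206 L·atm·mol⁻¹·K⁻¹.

Z ≈ 1.044

P = RT/(V_m − b) − a/V_m² = (0.08206)(656)/(0.2410 − 0.04301) − 2.249/(0.2410)²
  = 53.831/0.19799 − 38.722 = 271.89 − 38.722 = 233.17 atm
Z = PV_m/(RT) = (233.17)(0.2410)/((0.08206)(656)) = 56.194/53.831 = 1.044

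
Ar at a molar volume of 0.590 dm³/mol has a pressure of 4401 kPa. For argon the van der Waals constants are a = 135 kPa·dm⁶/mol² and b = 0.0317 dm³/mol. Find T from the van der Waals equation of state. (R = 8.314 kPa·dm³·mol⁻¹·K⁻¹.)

T ≈ 321.6 K

T = (P + a/V_m²)(V_m − b)/R
P + a/V_m² = 4401 + 135/(0.590)² = 4788.8 kPa
V_m − b = 0.590 − 0.0317 = 0.55830 dm³/mol
T = (4788.8)(0.55830)/8.314 = 321.6 K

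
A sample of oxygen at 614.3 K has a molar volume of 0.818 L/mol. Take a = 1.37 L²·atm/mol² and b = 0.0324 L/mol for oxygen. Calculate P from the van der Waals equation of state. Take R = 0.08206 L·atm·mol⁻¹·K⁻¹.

P = RT/(V_m − b) − a/V_m²
RT/(V_m − b) = (0.08206)(614.3)/(0.818 − 0.0324) = 50.409/0.78560 = 64.166 atm
a/V_m² = 1.37/(0.818)² = 2.0475 atm
P = 64.166 − 2.0475 = 62.12 atm

P ≈ 62.12 atm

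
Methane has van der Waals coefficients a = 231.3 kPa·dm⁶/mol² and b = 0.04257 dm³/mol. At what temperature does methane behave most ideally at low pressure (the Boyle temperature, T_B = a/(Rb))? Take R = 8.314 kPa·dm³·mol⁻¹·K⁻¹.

T_B ≈ 653.5 K

For a van der Waals gas the second virial coefficient B₂ = b − a/(RT) vanishes at T_B = a/(Rb).
T_B = 231.3/(8.314×0.04257) = 231.3/0.35393 = 653.5 K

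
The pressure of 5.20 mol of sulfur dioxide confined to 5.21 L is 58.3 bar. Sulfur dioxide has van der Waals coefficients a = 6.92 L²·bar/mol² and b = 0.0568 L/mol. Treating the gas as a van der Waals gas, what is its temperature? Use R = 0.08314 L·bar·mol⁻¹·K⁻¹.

T ≈ 741.1 K

T = (P + a n²/V²)(V − nb)/(nR)
P + a n²/V² = 58.3 + (6.92)(5.20)²/(5.21)² = 65.193 bar
V − nb = 5.21 − (5.20)(0.0568) = 4.9146 L
T = (65.193)(4.9146)/((5.20)(0.08314)) = 741.1 K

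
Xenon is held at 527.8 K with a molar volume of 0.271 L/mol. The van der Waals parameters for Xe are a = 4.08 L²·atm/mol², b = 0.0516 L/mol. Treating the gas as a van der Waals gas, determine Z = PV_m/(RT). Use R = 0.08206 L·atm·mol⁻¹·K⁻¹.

P = RT/(V_m − b) − a/V_m² = (0.08206)(527.8)/(0.271 − 0.0516) − 4.08/(0.271)²
  = 43.311/0.21940 − 55.555 = 197.41 − 55.555 = 141.86 atm
Z = PV_m/(RT) = (141.86)(0.271)/((0.08206)(527.8)) = 38.444/43.311 = 0.8876

Z ≈ 0.8876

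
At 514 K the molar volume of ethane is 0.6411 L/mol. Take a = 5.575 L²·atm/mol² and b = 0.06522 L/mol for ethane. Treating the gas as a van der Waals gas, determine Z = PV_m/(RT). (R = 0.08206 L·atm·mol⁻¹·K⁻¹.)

Z ≈ 0.9071

P = RT/(V_m − b) − a/V_m² = (0.08206)(514)/(0.6411 − 0.06522) − 5.575/(0.6411)²
  = 42.179/0.57588 − 13.564 = 73.243 − 13.564 = 59.679 atm
Z = PV_m/(RT) = (59.679)(0.6411)/((0.08206)(514)) = 38.260/42.179 = 0.9071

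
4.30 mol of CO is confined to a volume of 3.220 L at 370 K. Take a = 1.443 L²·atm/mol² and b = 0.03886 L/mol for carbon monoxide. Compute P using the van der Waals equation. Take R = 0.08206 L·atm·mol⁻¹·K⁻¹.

P ≈ 40.19 atm

P = nRT/(V − nb) − a n²/V²
nRT/(V − nb) = (4.30)(0.08206)(370)/(3.220 − 4.30×0.03886) = 130.56/3.0529 = 42.766 atm
a n²/V² = (1.443)(4.30)²/(3.220)² = 2.5733 atm
P = 42.766 − 2.5733 = 40.19 atm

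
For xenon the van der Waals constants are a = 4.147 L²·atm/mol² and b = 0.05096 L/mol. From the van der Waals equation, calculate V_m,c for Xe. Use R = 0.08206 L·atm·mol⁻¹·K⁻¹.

For a van der Waals gas, V_m,c = 3b.
V_m,c = 3×0.05096 = 0.1529 L/mol

V_m,c ≈ 0.1529 L/mol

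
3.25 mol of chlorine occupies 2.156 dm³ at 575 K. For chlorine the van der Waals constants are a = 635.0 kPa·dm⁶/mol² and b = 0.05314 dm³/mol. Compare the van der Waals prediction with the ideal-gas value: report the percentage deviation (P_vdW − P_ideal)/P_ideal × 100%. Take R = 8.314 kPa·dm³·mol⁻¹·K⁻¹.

Ideal: P_ideal = nRT/V = (3.25)(8.314)(575)/2.156 = 7206.30 kPa
vdW: P = nRT/(V − nb) − a n²/V² = 15536.8/1.98330 − 6707.19/4.64834 = 7833.81 − 1442.92 = 6390.89 kPa
% deviation = (6390.89 − 7206.30)/7206.30 × 100% = -11.32%

-11.32 %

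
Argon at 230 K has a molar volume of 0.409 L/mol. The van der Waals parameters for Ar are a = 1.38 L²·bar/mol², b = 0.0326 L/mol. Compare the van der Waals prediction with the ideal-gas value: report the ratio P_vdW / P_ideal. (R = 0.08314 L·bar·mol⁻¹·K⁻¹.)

P_vdW / P_ideal ≈ 0.9102

Ideal: P_ideal = RT/V_m = (0.08314)(230)/0.409 = 46.7535 bar
vdW: P = RT/(V_m − b) − a/V_m² = 19.1222/0.376400 − 1.38/0.167281 = 50.8029 − 8.24959 = 42.5533 bar
Ratio = 42.5533/46.7535 = 0.9102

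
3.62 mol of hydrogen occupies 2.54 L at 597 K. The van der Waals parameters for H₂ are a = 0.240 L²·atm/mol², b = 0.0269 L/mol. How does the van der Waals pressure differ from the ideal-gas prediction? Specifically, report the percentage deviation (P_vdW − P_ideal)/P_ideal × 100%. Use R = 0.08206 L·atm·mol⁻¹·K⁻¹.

3.29 %

Ideal: P_ideal = nRT/V = (3.62)(0.08206)(597)/2.54 = 69.8201 atm
vdW: P = nRT/(V − nb) − a n²/V² = 177.343/2.44262 − 3.14506/6.45160 = 72.6036 − 0.487485 = 72.1161 atm
% deviation = (72.1161 − 69.8201)/69.8201 × 100% = 3.29%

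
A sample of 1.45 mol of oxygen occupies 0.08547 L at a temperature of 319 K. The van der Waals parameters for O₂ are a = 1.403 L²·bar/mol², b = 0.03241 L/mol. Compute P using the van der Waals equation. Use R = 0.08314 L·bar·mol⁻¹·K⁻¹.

P = nRT/(V − nb) − a n²/V²
nRT/(V − nb) = (1.45)(0.08314)(319)/(0.08547 − 1.45×0.03241) = 38.456/0.038476 = 999.48 bar
a n²/V² = (1.403)(1.45)²/(0.08547)² = 403.80 bar
P = 999.48 − 403.80 = 595.7 bar

P ≈ 595.7 bar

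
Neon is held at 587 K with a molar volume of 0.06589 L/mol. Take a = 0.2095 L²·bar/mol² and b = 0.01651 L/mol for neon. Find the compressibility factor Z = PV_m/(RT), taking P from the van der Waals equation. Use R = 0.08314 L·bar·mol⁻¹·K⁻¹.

P = RT/(V_m − b) − a/V_m² = (0.08314)(587)/(0.06589 − 0.01651) − 0.2095/(0.06589)²
  = 48.803/0.049380 − 48.255 = 988.32 − 48.255 = 940.07 bar
Z = PV_m/(RT) = (940.07)(0.06589)/((0.08314)(587)) = 61.941/48.803 = 1.269

Z ≈ 1.269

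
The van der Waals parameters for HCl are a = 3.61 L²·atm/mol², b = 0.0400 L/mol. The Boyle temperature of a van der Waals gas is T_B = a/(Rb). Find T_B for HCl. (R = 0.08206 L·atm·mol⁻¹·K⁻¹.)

T_B ≈ 1100 K

For a van der Waals gas the second virial coefficient B₂ = b − a/(RT) vanishes at T_B = a/(Rb).
T_B = 3.61/(0.08206×0.0400) = 3.61/0.0032824 = 1100 K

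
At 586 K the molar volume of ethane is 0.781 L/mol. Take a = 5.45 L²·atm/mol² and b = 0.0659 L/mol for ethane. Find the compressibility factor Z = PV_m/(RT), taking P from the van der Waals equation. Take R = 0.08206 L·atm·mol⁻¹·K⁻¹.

Z ≈ 0.9470

P = RT/(V_m − b) − a/V_m² = (0.08206)(586)/(0.781 − 0.0659) − 5.45/(0.781)²
  = 48.087/0.71510 − 8.9350 = 67.245 − 8.9350 = 58.310 atm
Z = PV_m/(RT) = (58.310)(0.781)/((0.08206)(586)) = 45.540/48.087 = 0.9470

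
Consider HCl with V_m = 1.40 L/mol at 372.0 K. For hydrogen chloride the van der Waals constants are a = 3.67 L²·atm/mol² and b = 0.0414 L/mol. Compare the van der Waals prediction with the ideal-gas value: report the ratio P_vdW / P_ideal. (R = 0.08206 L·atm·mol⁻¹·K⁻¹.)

P_vdW / P_ideal ≈ 0.9446

Ideal: P_ideal = RT/V_m = (0.08206)(372.0)/1.40 = 21.8045 atm
vdW: P = RT/(V_m − b) − a/V_m² = 30.5263/1.35860 − 3.67/1.96000 = 22.4689 − 1.87245 = 20.5965 atm
Ratio = 20.5965/21.8045 = 0.9446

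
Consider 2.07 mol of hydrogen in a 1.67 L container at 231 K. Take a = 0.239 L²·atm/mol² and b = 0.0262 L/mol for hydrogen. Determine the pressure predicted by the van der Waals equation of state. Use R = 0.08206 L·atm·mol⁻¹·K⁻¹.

P = nRT/(V − nb) − a n²/V²
nRT/(V − nb) = (2.07)(0.08206)(231)/(1.67 − 2.07×0.0262) = 39.239/1.6158 = 24.285 atm
a n²/V² = (0.239)(2.07)²/(1.67)² = 0.36720 atm
P = 24.285 − 0.36720 = 23.92 atm

P ≈ 23.92 atm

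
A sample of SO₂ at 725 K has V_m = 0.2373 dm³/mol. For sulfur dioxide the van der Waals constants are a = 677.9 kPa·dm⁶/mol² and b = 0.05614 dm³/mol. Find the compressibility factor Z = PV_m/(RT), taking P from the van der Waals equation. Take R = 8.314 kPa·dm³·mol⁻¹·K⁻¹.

Z ≈ 0.8360

P = RT/(V_m − b) − a/V_m² = (8.314)(725)/(0.2373 − 0.05614) − 677.9/(0.2373)²
  = 6027.7/0.18116 − 12038 = 33273 − 12038 = 21235 kPa
Z = PV_m/(RT) = (21235)(0.2373)/((8.314)(725)) = 5039.1/6027.7 = 0.8360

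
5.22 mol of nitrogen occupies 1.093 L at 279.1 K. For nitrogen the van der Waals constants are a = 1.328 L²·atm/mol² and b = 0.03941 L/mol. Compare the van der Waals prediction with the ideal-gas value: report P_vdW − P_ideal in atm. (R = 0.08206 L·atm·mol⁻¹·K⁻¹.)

Ideal: P_ideal = nRT/V = (5.22)(0.08206)(279.1)/1.093 = 109.381 atm
vdW: P = nRT/(V − nb) − a n²/V² = 119.553/0.887280 − 36.1859/1.19465 = 134.741 − 30.2900 = 104.451 atm
ΔP = 104.451 − 109.381 = -4.93 atm

ΔP ≈ -4.93 atm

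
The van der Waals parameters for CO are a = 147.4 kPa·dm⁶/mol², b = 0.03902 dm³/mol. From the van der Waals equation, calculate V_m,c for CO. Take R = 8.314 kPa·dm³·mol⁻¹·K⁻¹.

For a van der Waals gas, V_m,c = 3b.
V_m,c = 3×0.03902 = 0.1171 dm³/mol

V_m,c ≈ 0.1171 dm³/mol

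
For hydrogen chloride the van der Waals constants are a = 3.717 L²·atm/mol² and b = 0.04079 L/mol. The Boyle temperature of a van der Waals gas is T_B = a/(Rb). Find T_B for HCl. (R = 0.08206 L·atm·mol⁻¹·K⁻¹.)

T_B ≈ 1110 K

For a van der Waals gas the second virial coefficient B₂ = b − a/(RT) vanishes at T_B = a/(Rb).
T_B = 3.717/(0.08206×0.04079) = 3.717/0.0033472 = 1110 K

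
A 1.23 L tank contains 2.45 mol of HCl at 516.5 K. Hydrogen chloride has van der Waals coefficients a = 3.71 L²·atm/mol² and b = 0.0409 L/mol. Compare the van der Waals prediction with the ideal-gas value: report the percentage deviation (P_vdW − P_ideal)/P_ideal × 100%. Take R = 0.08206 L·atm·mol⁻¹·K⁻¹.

Ideal: P_ideal = nRT/V = (2.45)(0.08206)(516.5)/1.23 = 84.4234 atm
vdW: P = nRT/(V − nb) − a n²/V² = 103.841/1.12980 − 22.2693/1.51290 = 91.9110 − 14.7196 = 77.1914 atm
% deviation = (77.1914 − 84.4234)/84.4234 × 100% = -8.57%

-8.57 %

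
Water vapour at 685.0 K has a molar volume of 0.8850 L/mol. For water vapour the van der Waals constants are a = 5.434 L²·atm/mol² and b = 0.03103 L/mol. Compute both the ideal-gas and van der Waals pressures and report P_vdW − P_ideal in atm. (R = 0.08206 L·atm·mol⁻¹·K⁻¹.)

Ideal: P_ideal = RT/V_m = (0.08206)(685.0)/0.8850 = 63.5154 atm
vdW: P = RT/(V_m − b) − a/V_m² = 56.2111/0.853970 − 5.434/0.783225 = 65.8233 − 6.93798 = 58.8853 atm
ΔP = 58.8853 − 63.5154 = -4.630 atm

ΔP ≈ -4.630 atm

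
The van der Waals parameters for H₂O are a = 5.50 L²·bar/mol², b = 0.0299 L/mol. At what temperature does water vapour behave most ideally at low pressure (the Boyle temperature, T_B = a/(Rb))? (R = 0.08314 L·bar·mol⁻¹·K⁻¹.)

T_B ≈ 2212 K

For a van der Waals gas the second virial coefficient B₂ = b − a/(RT) vanishes at T_B = a/(Rb).
T_B = 5.50/(0.08314×0.0299) = 5.50/0.0024859 = 2212 K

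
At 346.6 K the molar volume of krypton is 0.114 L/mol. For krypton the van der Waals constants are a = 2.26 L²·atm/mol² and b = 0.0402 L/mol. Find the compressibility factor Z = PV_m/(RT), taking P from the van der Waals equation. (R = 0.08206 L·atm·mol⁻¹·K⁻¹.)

P = RT/(V_m − b) − a/V_m² = (0.08206)(346.6)/(0.114 − 0.0402) − 2.26/(0.114)²
  = 28.442/0.073800 − 173.90 = 385.39 − 173.90 = 211.49 atm
Z = PV_m/(RT) = (211.49)(0.114)/((0.08206)(346.6)) = 24.110/28.442 = 0.8477

Z ≈ 0.8477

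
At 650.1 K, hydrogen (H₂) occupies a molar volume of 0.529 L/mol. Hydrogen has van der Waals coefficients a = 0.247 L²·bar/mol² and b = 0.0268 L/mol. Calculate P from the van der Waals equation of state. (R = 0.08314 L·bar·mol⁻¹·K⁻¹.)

P = RT/(V_m − b) − a/V_m²
RT/(V_m − b) = (0.08314)(650.1)/(0.529 − 0.0268) = 54.049/0.50220 = 107.62 bar
a/V_m² = 0.247/(0.529)² = 0.88264 bar
P = 107.62 − 0.88264 = 106.7 bar

P ≈ 106.7 bar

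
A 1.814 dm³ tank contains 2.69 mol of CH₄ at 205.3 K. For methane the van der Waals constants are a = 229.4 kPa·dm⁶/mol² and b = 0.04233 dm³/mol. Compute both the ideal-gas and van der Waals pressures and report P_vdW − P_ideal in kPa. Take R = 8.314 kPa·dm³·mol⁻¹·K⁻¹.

Ideal: P_ideal = nRT/V = (2.69)(8.314)(205.3)/1.814 = 2531.13 kPa
vdW: P = nRT/(V − nb) − a n²/V² = 4591.46/1.70013 − 1659.96/3.29060 = 2700.65 − 504.455 = 2196.20 kPa
ΔP = 2196.20 − 2531.13 = -334.9 kPa

ΔP ≈ -334.9 kPa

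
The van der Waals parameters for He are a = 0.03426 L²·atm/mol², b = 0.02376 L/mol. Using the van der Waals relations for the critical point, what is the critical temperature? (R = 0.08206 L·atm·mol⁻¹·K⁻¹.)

T_c ≈ 5.206 K

For a van der Waals gas, T_c = 8a/(27Rb).
T_c = 8×0.03426/(27×0.08206×0.02376) = 0.27408/0.052643 = 5.206 K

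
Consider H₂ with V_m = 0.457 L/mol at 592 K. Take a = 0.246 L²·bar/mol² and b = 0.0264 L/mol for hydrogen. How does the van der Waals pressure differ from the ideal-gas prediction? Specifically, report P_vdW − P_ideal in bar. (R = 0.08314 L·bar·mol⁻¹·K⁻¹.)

ΔP ≈ 5.43 bar

Ideal: P_ideal = RT/V_m = (0.08314)(592)/0.457 = 107.700 bar
vdW: P = RT/(V_m − b) − a/V_m² = 49.2189/0.430600 − 0.246/0.208849 = 114.303 − 1.17788 = 113.125 bar
ΔP = 113.125 − 107.700 = 5.43 bar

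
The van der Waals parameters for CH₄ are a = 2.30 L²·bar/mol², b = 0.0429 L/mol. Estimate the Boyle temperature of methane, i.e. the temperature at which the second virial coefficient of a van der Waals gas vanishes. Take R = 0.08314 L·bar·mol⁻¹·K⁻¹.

T_B ≈ 644.9 K

For a van der Waals gas the second virial coefficient B₂ = b − a/(RT) vanishes at T_B = a/(Rb).
T_B = 2.30/(0.08314×0.0429) = 2.30/0.0035667 = 644.9 K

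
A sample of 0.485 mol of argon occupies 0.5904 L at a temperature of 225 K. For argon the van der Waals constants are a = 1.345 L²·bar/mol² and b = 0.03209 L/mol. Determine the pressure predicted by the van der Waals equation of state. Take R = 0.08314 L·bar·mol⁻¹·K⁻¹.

P ≈ 14.88 bar

P = nRT/(V − nb) − a n²/V²
nRT/(V − nb) = (0.485)(0.08314)(225)/(0.5904 − 0.485×0.03209) = 9.0727/0.57484 = 15.783 bar
a n²/V² = (1.345)(0.485)²/(0.5904)² = 0.90764 bar
P = 15.783 − 0.90764 = 14.88 bar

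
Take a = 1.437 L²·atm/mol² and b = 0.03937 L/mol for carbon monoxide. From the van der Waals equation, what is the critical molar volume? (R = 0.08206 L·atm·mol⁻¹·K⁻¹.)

For a van der Waals gas, V_m,c = 3b.
V_m,c = 3×0.03937 = 0.1181 L/mol

V_m,c ≈ 0.1181 L/mol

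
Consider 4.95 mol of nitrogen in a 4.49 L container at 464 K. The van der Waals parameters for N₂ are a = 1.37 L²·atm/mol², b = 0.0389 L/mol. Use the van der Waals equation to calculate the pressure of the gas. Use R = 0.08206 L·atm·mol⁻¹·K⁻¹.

P = nRT/(V − nb) − a n²/V²
nRT/(V − nb) = (4.95)(0.08206)(464)/(4.49 − 4.95×0.0389) = 188.48/4.2974 = 43.859 atm
a n²/V² = (1.37)(4.95)²/(4.49)² = 1.6651 atm
P = 43.859 − 1.6651 = 42.19 atm

P ≈ 42.19 atm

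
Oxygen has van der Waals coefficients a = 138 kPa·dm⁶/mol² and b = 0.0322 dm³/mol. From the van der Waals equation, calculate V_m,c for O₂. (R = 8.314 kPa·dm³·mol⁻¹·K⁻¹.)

For a van der Waals gas, V_m,c = 3b.
V_m,c = 3×0.0322 = 0.09660 dm³/mol

V_m,c ≈ 0.09660 dm³/mol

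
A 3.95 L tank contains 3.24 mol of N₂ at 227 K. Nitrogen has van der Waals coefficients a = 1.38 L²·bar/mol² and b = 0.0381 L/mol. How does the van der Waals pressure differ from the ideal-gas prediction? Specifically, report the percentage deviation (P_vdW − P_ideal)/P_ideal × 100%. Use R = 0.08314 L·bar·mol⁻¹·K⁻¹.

-2.77 %

Ideal: P_ideal = nRT/V = (3.24)(0.08314)(227)/3.95 = 15.4805 bar
vdW: P = nRT/(V − nb) − a n²/V² = 61.1478/3.82656 − 14.4867/15.6025 = 15.9798 − 0.928486 = 15.0513 bar
% deviation = (15.0513 − 15.4805)/15.4805 × 100% = -2.77%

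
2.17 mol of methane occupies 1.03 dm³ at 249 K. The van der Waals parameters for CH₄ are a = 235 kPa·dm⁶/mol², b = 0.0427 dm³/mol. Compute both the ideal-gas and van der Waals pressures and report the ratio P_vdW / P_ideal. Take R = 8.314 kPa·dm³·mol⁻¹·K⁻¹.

P_vdW / P_ideal ≈ 0.8597

Ideal: P_ideal = nRT/V = (2.17)(8.314)(249)/1.03 = 4361.46 kPa
vdW: P = nRT/(V − nb) − a n²/V² = 4492.30/0.937341 − 1106.59/1.06090 = 4792.60 − 1043.07 = 3749.53 kPa
Ratio = 3749.53/4361.46 = 0.8597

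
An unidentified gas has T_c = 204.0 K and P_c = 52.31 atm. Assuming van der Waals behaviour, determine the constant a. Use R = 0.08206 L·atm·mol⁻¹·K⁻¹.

From T_c = 8a/(27Rb) and P_c = a/(27b²): a = 27 R² T_c²/(64 P_c).
a = 27×(0.08206)²×(204.0)²/(64×52.31) = 7566.4/3347.8 = 2.260 L²·atm/mol²

a ≈ 2.260 L²·atm/mol²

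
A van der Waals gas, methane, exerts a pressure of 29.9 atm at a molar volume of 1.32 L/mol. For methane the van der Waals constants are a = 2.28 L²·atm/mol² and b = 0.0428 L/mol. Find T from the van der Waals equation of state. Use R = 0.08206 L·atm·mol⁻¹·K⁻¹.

T ≈ 485.7 K

T = (P + a/V_m²)(V_m − b)/R
P + a/V_m² = 29.9 + 2.28/(1.32)² = 31.209 atm
V_m − b = 1.32 − 0.0428 = 1.2772 L/mol
T = (31.209)(1.2772)/0.08206 = 485.7 K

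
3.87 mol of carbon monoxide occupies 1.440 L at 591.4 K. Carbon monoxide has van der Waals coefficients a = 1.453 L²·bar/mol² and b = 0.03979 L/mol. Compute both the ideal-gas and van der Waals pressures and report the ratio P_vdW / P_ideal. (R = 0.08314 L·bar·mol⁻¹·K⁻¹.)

Ideal: P_ideal = nRT/V = (3.87)(0.08314)(591.4)/1.440 = 132.142 bar
vdW: P = nRT/(V − nb) − a n²/V² = 190.284/1.28601 − 21.7614/2.07360 = 147.965 − 10.4945 = 137.471 bar
Ratio = 137.471/132.142 = 1.040

P_vdW / P_ideal ≈ 1.040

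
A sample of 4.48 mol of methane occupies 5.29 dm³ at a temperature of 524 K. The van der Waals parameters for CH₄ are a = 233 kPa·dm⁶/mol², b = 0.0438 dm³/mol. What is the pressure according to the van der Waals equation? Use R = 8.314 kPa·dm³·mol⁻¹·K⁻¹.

P = nRT/(V − nb) − a n²/V²
nRT/(V − nb) = (4.48)(8.314)(524)/(5.29 − 4.48×0.0438) = 19517/5.0938 = 3831.5 kPa
a n²/V² = (233)(4.48)²/(5.29)² = 167.11 kPa
P = 3831.5 − 167.11 = 3664 kPa

P ≈ 3664 kPa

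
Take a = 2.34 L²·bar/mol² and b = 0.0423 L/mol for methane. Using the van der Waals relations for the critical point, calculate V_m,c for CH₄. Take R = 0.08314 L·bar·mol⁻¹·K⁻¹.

For a van der Waals gas, V_m,c = 3b.
V_m,c = 3×0.0423 = 0.1269 L/mol

V_m,c ≈ 0.1269 L/mol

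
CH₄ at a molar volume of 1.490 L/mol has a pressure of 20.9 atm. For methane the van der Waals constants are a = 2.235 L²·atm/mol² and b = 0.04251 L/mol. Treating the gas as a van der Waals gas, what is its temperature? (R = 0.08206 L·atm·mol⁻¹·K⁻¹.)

T = (P + a/V_m²)(V_m − b)/R
P + a/V_m² = 20.9 + 2.235/(1.490)² = 21.907 atm
V_m − b = 1.490 − 0.04251 = 1.4475 L/mol
T = (21.907)(1.4475)/0.08206 = 386.4 K

T ≈ 386.4 K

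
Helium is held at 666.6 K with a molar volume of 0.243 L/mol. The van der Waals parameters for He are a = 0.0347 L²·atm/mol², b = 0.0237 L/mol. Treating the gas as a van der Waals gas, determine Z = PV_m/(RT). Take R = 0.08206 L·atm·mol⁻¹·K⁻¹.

Z ≈ 1.105

P = RT/(V_m − b) − a/V_m² = (0.08206)(666.6)/(0.243 − 0.0237) − 0.0347/(0.243)²
  = 54.701/0.21930 − 0.58765 = 249.43 − 0.58765 = 248.84 atm
Z = PV_m/(RT) = (248.84)(0.243)/((0.08206)(666.6)) = 60.468/54.701 = 1.105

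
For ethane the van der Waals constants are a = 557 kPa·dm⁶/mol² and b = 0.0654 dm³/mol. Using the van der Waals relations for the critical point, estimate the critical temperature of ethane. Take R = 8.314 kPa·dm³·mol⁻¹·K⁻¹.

T_c ≈ 303.5 K

For a van der Waals gas, T_c = 8a/(27Rb).
T_c = 8×557/(27×8.314×0.0654) = 4456.0/14.681 = 303.5 K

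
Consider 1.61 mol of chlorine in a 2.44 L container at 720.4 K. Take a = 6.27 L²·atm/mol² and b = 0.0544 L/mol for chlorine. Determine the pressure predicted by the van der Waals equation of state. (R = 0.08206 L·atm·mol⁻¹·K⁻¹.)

P ≈ 37.73 atm

P = nRT/(V − nb) − a n²/V²
nRT/(V − nb) = (1.61)(0.08206)(720.4)/(2.44 − 1.61×0.0544) = 95.177/2.3524 = 40.460 atm
a n²/V² = (6.27)(1.61)²/(2.44)² = 2.7299 atm
P = 40.460 − 2.7299 = 37.73 atm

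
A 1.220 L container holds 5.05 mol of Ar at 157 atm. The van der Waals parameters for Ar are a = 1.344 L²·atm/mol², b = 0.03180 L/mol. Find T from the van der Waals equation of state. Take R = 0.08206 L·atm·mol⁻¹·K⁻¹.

T = (P + a n²/V²)(V − nb)/(nR)
P + a n²/V² = 157 + (1.344)(5.05)²/(1.220)² = 180.03 atm
V − nb = 1.220 − (5.05)(0.03180) = 1.0594 L
T = (180.03)(1.0594)/((5.05)(0.08206)) = 460.2 K

T ≈ 460.2 K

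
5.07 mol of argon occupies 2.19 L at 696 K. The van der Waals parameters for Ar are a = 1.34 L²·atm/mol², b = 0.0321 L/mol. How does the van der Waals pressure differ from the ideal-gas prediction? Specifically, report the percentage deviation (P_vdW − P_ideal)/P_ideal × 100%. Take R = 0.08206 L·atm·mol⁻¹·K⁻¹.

2.60 %

Ideal: P_ideal = nRT/V = (5.07)(0.08206)(696)/2.19 = 132.222 atm
vdW: P = nRT/(V − nb) − a n²/V² = 289.567/2.02725 − 34.4446/4.79610 = 142.837 − 7.18179 = 135.655 atm
% deviation = (135.655 − 132.222)/132.222 × 100% = 2.60%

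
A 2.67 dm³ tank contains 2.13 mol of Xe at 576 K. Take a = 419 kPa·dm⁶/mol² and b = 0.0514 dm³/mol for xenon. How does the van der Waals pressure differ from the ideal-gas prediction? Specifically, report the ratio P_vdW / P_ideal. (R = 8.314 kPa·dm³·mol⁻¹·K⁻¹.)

Ideal: P_ideal = nRT/V = (2.13)(8.314)(576)/2.67 = 3820.33 kPa
vdW: P = nRT/(V − nb) − a n²/V² = 10200.3/2.56052 − 1900.96/7.12890 = 3983.68 − 266.655 = 3717.03 kPa
Ratio = 3717.03/3820.33 = 0.9730

P_vdW / P_ideal ≈ 0.9730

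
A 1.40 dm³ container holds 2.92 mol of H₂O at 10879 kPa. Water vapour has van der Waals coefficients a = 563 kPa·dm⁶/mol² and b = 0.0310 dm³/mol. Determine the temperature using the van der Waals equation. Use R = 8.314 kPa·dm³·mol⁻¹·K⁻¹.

T ≈ 718.9 K

T = (P + a n²/V²)(V − nb)/(nR)
P + a n²/V² = 10879 + (563)(2.92)²/(1.40)² = 13328 kPa
V − nb = 1.40 − (2.92)(0.0310) = 1.3095 dm³
T = (13328)(1.3095)/((2.92)(8.314)) = 718.9 K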